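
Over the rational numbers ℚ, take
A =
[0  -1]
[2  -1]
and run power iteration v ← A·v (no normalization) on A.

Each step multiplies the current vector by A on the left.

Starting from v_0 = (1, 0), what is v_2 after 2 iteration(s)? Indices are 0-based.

v_2 = (-2, -2)

v_0 = (1, 0).
v_1 = A·v_0 = (0, 2).
v_2 = A·v_1 = (-2, -2).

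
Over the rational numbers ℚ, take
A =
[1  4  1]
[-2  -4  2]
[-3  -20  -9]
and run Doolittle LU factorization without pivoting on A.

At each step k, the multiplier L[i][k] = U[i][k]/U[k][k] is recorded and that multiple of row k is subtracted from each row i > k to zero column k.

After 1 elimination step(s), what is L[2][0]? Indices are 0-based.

L[2][0] = -3

[col 0] pivot 1
  R1 -= -2*R0 → (0, 4, 4)  (L[1][0] := -2)
  R2 -= -3*R0 → (0, -8, -6)  (L[2][0] := -3)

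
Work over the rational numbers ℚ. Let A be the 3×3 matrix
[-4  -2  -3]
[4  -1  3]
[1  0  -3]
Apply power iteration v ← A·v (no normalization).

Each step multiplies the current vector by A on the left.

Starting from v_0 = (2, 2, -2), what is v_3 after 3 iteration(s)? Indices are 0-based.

v_3 = (90, -90, 90)

v_0 = (2, 2, -2).
v_1 = A·v_0 = (-6, 0, 8).
v_2 = A·v_1 = (0, 0, -30).
v_3 = A·v_2 = (90, -90, 90).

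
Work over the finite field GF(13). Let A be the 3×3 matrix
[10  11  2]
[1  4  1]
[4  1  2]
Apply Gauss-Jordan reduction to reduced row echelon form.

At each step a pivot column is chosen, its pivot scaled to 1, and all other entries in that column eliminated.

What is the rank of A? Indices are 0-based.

step 1: normalize row 0 (÷10) = (1, 5, 8)
  row 1: subtract 1×row0 = (0, 12, 6)
  row 2: subtract 4×row0 = (0, 7, 9)
step 2: normalize row 1 (÷12) = (0, 1, 7)
  row 0: subtract 5×row1 = (1, 0, 12)
  row 2: subtract 7×row1 = (0, 0, 12)
step 3: normalize row 2 (÷12) = (0, 0, 1)
  row 0: subtract 12×row2 = (1, 0, 0)
  row 1: subtract 7×row2 = (0, 1, 0)

rank = 3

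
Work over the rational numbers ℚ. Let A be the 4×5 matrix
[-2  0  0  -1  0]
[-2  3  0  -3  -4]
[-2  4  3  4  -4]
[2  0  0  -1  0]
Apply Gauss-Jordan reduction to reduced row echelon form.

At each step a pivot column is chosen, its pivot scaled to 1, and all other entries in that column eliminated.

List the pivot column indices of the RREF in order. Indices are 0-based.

pivot columns: 0, 1, 2, 3

step 1: normalize row 0 (÷-2) = (1, 0, 0, 1/2, 0)
  row 1: subtract -2×row0 = (0, 3, 0, -2, -4)
  row 2: subtract -2×row0 = (0, 4, 3, 5, -4)
  row 3: subtract 2×row0 = (0, 0, 0, -2, 0)
step 2: normalize row 1 (÷3) = (0, 1, 0, -2/3, -4/3)
  row 2: subtract 4×row1 = (0, 0, 3, 23/3, 4/3)
step 3: normalize row 2 (÷3) = (0, 0, 1, 23/9, 4/9)
step 4: normalize row 3 (÷-2) = (0, 0, 0, 1, 0)
  row 0: subtract 1/2×row3 = (1, 0, 0, 0, 0)
  row 1: subtract -2/3×row3 = (0, 1, 0, 0, -4/3)
  row 2: subtract 23/9×row3 = (0, 0, 1, 0, 4/9)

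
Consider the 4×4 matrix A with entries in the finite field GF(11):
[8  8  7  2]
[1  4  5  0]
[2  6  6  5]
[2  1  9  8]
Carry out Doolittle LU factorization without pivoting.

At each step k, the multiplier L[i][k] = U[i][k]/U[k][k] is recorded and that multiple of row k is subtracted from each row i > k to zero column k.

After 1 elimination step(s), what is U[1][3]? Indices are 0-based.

U[1][3] = 8

Step 1: pivot at (0,0) is 8.
  row1 ← row1 − (7)·row0  ⇒  L[1][0]=7, U row1=(0, 3, 0, 8)
  row2 ← row2 − (3)·row0  ⇒  L[2][0]=3, U row2=(0, 4, 7, 10)
  row3 ← row3 − (3)·row0  ⇒  L[3][0]=3, U row3=(0, 10, 10, 2)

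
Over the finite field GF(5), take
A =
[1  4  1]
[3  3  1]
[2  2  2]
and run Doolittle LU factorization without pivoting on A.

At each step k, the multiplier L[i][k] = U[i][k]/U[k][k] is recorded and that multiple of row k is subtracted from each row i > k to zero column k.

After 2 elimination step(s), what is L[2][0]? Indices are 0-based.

k=0: U[0][0]=1
  eliminate (1,0): mult=3, new row 1: (0, 1, 3); set L[1][0]=3
  eliminate (2,0): mult=2, new row 2: (0, 4, 0); set L[2][0]=2
k=1: U[1][1]=1
  eliminate (2,1): mult=4, new row 2: (0, 0, 3); set L[2][1]=4

L[2][0] = 2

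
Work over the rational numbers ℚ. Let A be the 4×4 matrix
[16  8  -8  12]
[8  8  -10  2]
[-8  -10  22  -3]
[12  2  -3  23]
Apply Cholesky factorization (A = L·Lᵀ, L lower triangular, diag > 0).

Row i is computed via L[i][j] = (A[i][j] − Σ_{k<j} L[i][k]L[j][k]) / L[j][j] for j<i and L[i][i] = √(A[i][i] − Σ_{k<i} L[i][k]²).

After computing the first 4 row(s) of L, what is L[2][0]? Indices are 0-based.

L[2][0] = -2

Step 1: L[0][0] = √(16) = 4.
  L[1][0] = (8) / L[0][0] = 2.
Step 2: L[1][1] = √(4) = 2.
  L[2][0] = (-8) / L[0][0] = -2.
  L[2][1] = (-6) / L[1][1] = -3.
Step 3: L[2][2] = √(9) = 3.
  L[3][0] = (12) / L[0][0] = 3.
  L[3][1] = (-4) / L[1][1] = -2.
  L[3][2] = (-3) / L[2][2] = -1.
Step 4: L[3][3] = √(9) = 3.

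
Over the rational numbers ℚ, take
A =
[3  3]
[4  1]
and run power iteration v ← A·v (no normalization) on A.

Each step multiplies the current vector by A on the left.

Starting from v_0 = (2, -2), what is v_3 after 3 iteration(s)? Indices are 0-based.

v_3 = (72, 78)

v_0 = (2, -2).
v_1 = A·v_0 = (0, 6).
v_2 = A·v_1 = (18, 6).
v_3 = A·v_2 = (72, 78).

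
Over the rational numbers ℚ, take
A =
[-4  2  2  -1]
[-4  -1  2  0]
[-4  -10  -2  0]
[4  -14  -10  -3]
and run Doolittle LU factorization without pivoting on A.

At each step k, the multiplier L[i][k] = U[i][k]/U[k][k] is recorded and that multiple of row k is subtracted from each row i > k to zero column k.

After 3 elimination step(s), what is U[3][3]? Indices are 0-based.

k=0: U[0][0]=-4
  eliminate (1,0): mult=1, new row 1: (0, -3, 0, 1); set L[1][0]=1
  eliminate (2,0): mult=1, new row 2: (0, -12, -4, 1); set L[2][0]=1
  eliminate (3,0): mult=-1, new row 3: (0, -12, -8, -4); set L[3][0]=-1
k=1: U[1][1]=-3
  eliminate (2,1): mult=4, new row 2: (0, 0, -4, -3); set L[2][1]=4
  eliminate (3,1): mult=4, new row 3: (0, 0, -8, -8); set L[3][1]=4
k=2: U[2][2]=-4
  eliminate (3,2): mult=2, new row 3: (0, 0, 0, -2); set L[3][2]=2

U[3][3] = -2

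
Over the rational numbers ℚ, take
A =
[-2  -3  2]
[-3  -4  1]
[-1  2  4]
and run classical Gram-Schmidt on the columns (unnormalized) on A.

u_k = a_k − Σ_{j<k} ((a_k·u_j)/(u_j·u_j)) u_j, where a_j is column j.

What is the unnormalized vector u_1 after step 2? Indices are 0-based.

Step 1: u_0 = a_0 = (-2, -3, -1).
Step 2: u_1 = a_1 − (8/7)·u_0 = (-5/7, -4/7, 22/7).

u_1 = (-5/7, -4/7, 22/7)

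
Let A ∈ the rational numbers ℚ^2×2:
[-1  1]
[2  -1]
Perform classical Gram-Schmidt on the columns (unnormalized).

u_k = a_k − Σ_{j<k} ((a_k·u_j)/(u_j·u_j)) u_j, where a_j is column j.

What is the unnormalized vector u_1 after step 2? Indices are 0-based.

Step 1: u_0 = a_0 = (-1, 2).
Step 2: u_1 = a_1 − (-3/5)·u_0 = (2/5, 1/5).

u_1 = (2/5, 1/5)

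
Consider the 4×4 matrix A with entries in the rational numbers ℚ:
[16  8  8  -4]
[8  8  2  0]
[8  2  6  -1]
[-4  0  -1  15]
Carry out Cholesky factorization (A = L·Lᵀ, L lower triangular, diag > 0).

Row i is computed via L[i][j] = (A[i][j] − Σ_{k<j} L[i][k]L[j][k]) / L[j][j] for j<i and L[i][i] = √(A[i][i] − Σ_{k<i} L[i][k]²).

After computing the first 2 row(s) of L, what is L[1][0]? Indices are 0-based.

L[1][0] = 2

Step 1: L[0][0] = √(16) = 4.
  L[1][0] = (8) / L[0][0] = 2.
Step 2: L[1][1] = √(4) = 2.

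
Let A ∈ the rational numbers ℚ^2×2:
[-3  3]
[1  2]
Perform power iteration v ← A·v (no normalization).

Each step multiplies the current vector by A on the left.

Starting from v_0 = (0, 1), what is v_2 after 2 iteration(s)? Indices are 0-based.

v_2 = (-3, 7)

v_0 = (0, 1).
v_1 = A·v_0 = (3, 2).
v_2 = A·v_1 = (-3, 7).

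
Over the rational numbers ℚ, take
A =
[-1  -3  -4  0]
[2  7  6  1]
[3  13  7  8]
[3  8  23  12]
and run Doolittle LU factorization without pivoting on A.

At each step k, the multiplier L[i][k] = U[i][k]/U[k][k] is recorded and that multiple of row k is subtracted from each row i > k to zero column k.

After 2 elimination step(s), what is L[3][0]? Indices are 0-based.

Step 1: pivot at (0,0) is -1.
  row1 ← row1 − (-2)·row0  ⇒  L[1][0]=-2, U row1=(0, 1, -2, 1)
  row2 ← row2 − (-3)·row0  ⇒  L[2][0]=-3, U row2=(0, 4, -5, 8)
  row3 ← row3 − (-3)·row0  ⇒  L[3][0]=-3, U row3=(0, -1, 11, 12)
Step 2: pivot at (1,1) is 1.
  row2 ← row2 − (4)·row1  ⇒  L[2][1]=4, U row2=(0, 0, 3, 4)
  row3 ← row3 − (-1)·row1  ⇒  L[3][1]=-1, U row3=(0, 0, 9, 13)

L[3][0] = -3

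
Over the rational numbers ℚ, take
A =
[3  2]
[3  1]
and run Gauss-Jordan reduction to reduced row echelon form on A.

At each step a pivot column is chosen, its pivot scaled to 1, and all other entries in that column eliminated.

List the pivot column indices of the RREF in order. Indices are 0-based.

[1] R0 /= 3  ⇒  (1, 2/3)
     R1 -= 3·R0  ⇒  (0, -1)
[2] R1 /= -1  ⇒  (0, 1)
     R0 -= 2/3·R1  ⇒  (1, 0)

pivot columns: 0, 1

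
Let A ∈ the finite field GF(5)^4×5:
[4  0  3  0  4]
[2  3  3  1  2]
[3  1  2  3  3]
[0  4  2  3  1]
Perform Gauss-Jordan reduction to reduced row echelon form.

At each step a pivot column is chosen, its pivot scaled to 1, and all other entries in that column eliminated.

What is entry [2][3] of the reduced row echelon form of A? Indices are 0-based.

[1] R0 /= 4  ⇒  (1, 0, 2, 0, 1)
     R1 -= 2·R0  ⇒  (0, 3, 4, 1, 0)
     R2 -= 3·R0  ⇒  (0, 1, 1, 3, 0)
[2] R1 /= 3  ⇒  (0, 1, 3, 2, 0)
     R2 -= 1·R1  ⇒  (0, 0, 3, 1, 0)
     R3 -= 4·R1  ⇒  (0, 0, 0, 0, 1)
[3] R2 /= 3  ⇒  (0, 0, 1, 2, 0)
     R0 -= 2·R2  ⇒  (1, 0, 0, 1, 1)
     R1 -= 3·R2  ⇒  (0, 1, 0, 1, 0)
column 3 empty below row 3
[4] R3 /= 1  ⇒  (0, 0, 0, 0, 1)
     R0 -= 1·R3  ⇒  (1, 0, 0, 1, 0)

M[2][3] = 2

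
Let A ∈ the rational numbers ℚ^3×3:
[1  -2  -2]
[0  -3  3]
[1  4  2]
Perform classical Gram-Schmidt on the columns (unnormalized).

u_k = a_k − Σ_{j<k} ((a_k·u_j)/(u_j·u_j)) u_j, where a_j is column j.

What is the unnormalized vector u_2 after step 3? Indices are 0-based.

u_2 = (-5/3, 10/3, 5/3)

Step 1: u_0 = a_0 = (1, 0, 1).
Step 2: u_1 = a_1 − (1)·u_0 = (-3, -3, 3).
Step 3: u_2 = a_2 − (0)·u_0 − (1/9)·u_1 = (-5/3, 10/3, 5/3).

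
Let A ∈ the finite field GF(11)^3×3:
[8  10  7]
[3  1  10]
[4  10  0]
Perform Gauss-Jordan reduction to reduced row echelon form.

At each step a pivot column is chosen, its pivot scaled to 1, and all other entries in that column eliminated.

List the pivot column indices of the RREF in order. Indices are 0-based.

pivot columns: 0, 1, 2

pivot(0,0)=8: scale R0 → (1, 4, 5)
  clear (1,0): R1 −= (3)R0 → (0, 0, 6)
  clear (2,0): R2 −= (4)R0 → (0, 5, 2)
pivot(1,1): swap R1↔R2
pivot(1,1)=5: scale R1 → (0, 1, 7)
  clear (0,1): R0 −= (4)R1 → (1, 0, 10)
pivot(2,2)=6: scale R2 → (0, 0, 1)
  clear (0,2): R0 −= (10)R2 → (1, 0, 0)
  clear (1,2): R1 −= (7)R2 → (0, 1, 0)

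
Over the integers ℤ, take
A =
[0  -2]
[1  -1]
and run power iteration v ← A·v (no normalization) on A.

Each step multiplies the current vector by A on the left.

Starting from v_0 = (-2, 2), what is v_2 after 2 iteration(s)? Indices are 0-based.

v_0 = (-2, 2).
v_1 = A·v_0 = (-4, -4).
v_2 = A·v_1 = (8, 0).

v_2 = (8, 0)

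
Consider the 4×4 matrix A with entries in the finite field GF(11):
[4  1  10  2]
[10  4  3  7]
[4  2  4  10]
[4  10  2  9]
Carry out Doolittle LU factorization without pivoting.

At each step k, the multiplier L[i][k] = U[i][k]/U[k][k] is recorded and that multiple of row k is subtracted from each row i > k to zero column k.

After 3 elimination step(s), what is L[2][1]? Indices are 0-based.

[col 0] pivot 4
  R1 -= 8*R0 → (0, 7, 0, 2)  (L[1][0] := 8)
  R2 -= 1*R0 → (0, 1, 5, 8)  (L[2][0] := 1)
  R3 -= 1*R0 → (0, 9, 3, 7)  (L[3][0] := 1)
[col 1] pivot 7
  R2 -= 8*R1 → (0, 0, 5, 3)  (L[2][1] := 8)
  R3 -= 6*R1 → (0, 0, 3, 6)  (L[3][1] := 6)
[col 2] pivot 5
  R3 -= 5*R2 → (0, 0, 0, 2)  (L[3][2] := 5)

L[2][1] = 8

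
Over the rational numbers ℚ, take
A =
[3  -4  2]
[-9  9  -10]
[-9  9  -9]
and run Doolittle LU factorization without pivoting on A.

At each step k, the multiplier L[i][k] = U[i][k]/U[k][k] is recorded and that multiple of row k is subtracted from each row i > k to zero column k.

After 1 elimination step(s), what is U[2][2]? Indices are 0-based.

U[2][2] = -3

[col 0] pivot 3
  R1 -= -3*R0 → (0, -3, -4)  (L[1][0] := -3)
  R2 -= -3*R0 → (0, -3, -3)  (L[2][0] := -3)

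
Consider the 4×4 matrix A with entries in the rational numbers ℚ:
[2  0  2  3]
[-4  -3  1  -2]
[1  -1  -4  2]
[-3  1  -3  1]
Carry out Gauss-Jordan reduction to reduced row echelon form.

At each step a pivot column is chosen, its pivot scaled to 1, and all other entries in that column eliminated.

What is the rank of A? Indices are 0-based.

step 1: normalize row 0 (÷2) = (1, 0, 1, 3/2)
  row 1: subtract -4×row0 = (0, -3, 5, 4)
  row 2: subtract 1×row0 = (0, -1, -5, 1/2)
  row 3: subtract -3×row0 = (0, 1, 0, 11/2)
step 2: normalize row 1 (÷-3) = (0, 1, -5/3, -4/3)
  row 2: subtract -1×row1 = (0, 0, -20/3, -5/6)
  row 3: subtract 1×row1 = (0, 0, 5/3, 41/6)
step 3: normalize row 2 (÷-20/3) = (0, 0, 1, 1/8)
  row 0: subtract 1×row2 = (1, 0, 0, 11/8)
  row 1: subtract -5/3×row2 = (0, 1, 0, -9/8)
  row 3: subtract 5/3×row2 = (0, 0, 0, 53/8)
step 4: normalize row 3 (÷53/8) = (0, 0, 0, 1)
  row 0: subtract 11/8×row3 = (1, 0, 0, 0)
  row 1: subtract -9/8×row3 = (0, 1, 0, 0)
  row 2: subtract 1/8×row3 = (0, 0, 1, 0)

rank = 4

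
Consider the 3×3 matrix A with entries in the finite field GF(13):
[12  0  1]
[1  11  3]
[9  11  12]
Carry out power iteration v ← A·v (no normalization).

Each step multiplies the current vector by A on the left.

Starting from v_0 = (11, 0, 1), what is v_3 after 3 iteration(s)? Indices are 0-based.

v_3 = (1, 1, 0)

v_0 = (11, 0, 1).
v_1 = A·v_0 = (3, 1, 7).
v_2 = A·v_1 = (4, 9, 5).
v_3 = A·v_2 = (1, 1, 0).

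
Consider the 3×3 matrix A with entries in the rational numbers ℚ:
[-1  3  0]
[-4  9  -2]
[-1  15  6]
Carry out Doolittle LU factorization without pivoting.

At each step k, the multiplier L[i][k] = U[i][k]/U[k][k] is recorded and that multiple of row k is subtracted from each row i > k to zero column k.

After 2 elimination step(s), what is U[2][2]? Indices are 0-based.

k=0: U[0][0]=-1
  eliminate (1,0): mult=4, new row 1: (0, -3, -2); set L[1][0]=4
  eliminate (2,0): mult=1, new row 2: (0, 12, 6); set L[2][0]=1
k=1: U[1][1]=-3
  eliminate (2,1): mult=-4, new row 2: (0, 0, -2); set L[2][1]=-4

U[2][2] = -2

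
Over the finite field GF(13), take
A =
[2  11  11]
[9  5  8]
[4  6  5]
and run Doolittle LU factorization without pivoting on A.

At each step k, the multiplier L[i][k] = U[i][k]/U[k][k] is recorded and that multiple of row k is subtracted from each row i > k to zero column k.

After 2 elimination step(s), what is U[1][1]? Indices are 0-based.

Step 1: pivot at (0,0) is 2.
  row1 ← row1 − (11)·row0  ⇒  L[1][0]=11, U row1=(0, 1, 4)
  row2 ← row2 − (2)·row0  ⇒  L[2][0]=2, U row2=(0, 10, 9)
Step 2: pivot at (1,1) is 1.
  row2 ← row2 − (10)·row1  ⇒  L[2][1]=10, U row2=(0, 0, 8)

U[1][1] = 1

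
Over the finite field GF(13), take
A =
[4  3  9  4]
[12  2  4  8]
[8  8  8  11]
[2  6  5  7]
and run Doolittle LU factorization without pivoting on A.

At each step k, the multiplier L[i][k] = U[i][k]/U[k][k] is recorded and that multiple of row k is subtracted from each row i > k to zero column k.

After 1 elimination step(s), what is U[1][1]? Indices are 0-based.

U[1][1] = 6

[col 0] pivot 4
  R1 -= 3*R0 → (0, 6, 3, 9)  (L[1][0] := 3)
  R2 -= 2*R0 → (0, 2, 3, 3)  (L[2][0] := 2)
  R3 -= 7*R0 → (0, 11, 7, 5)  (L[3][0] := 7)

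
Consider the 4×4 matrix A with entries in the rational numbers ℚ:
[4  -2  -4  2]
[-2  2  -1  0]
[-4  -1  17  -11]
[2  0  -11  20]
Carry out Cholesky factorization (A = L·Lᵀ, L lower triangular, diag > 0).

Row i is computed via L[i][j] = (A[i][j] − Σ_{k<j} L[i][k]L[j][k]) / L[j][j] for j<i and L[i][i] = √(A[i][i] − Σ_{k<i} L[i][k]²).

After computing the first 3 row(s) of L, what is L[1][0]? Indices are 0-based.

Step 1: L[0][0] = √(4) = 2.
  L[1][0] = (-2) / L[0][0] = -1.
Step 2: L[1][1] = √(1) = 1.
  L[2][0] = (-4) / L[0][0] = -2.
  L[2][1] = (-3) / L[1][1] = -3.
Step 3: L[2][2] = √(4) = 2.

L[1][0] = -1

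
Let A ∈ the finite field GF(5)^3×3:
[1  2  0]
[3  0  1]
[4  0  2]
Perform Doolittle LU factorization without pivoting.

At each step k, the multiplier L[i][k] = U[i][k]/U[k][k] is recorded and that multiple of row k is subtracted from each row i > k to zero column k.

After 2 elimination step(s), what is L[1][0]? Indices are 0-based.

[col 0] pivot 1
  R1 -= 3*R0 → (0, 4, 1)  (L[1][0] := 3)
  R2 -= 4*R0 → (0, 2, 2)  (L[2][0] := 4)
[col 1] pivot 4
  R2 -= 3*R1 → (0, 0, 4)  (L[2][1] := 3)

L[1][0] = 3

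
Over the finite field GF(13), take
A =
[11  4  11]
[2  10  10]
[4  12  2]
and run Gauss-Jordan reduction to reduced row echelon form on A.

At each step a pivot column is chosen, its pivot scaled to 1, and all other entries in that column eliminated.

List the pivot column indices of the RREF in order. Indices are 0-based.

[1] R0 /= 11  ⇒  (1, 11, 1)
     R1 -= 2·R0  ⇒  (0, 1, 8)
     R2 -= 4·R0  ⇒  (0, 7, 11)
[2] R1 /= 1  ⇒  (0, 1, 8)
     R0 -= 11·R1  ⇒  (1, 0, 4)
     R2 -= 7·R1  ⇒  (0, 0, 7)
[3] R2 /= 7  ⇒  (0, 0, 1)
     R0 -= 4·R2  ⇒  (1, 0, 0)
     R1 -= 8·R2  ⇒  (0, 1, 0)

pivot columns: 0, 1, 2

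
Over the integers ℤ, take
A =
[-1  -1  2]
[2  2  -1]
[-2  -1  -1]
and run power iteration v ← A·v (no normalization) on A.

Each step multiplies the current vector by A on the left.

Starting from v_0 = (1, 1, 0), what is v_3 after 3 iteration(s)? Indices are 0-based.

v_0 = (1, 1, 0).
v_1 = A·v_0 = (-2, 4, -3).
v_2 = A·v_1 = (-8, 7, 3).
v_3 = A·v_2 = (7, -5, 6).

v_3 = (7, -5, 6)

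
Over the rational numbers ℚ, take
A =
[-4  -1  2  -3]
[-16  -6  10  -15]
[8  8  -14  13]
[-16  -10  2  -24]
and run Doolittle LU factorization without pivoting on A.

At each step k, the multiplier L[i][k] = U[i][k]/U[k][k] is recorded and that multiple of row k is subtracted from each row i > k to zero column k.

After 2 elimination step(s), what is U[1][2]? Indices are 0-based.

U[1][2] = 2

Step 1: pivot at (0,0) is -4.
  row1 ← row1 − (4)·row0  ⇒  L[1][0]=4, U row1=(0, -2, 2, -3)
  row2 ← row2 − (-2)·row0  ⇒  L[2][0]=-2, U row2=(0, 6, -10, 7)
  row3 ← row3 − (4)·row0  ⇒  L[3][0]=4, U row3=(0, -6, -6, -12)
Step 2: pivot at (1,1) is -2.
  row2 ← row2 − (-3)·row1  ⇒  L[2][1]=-3, U row2=(0, 0, -4, -2)
  row3 ← row3 − (3)·row1  ⇒  L[3][1]=3, U row3=(0, 0, -12, -3)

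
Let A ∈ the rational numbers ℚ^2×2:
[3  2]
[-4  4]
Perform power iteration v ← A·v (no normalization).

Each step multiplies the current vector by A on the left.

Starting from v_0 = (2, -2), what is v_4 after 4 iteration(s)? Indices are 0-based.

v_0 = (2, -2).
v_1 = A·v_0 = (2, -16).
v_2 = A·v_1 = (-26, -72).
v_3 = A·v_2 = (-222, -184).
v_4 = A·v_3 = (-1034, 152).

v_4 = (-1034, 152)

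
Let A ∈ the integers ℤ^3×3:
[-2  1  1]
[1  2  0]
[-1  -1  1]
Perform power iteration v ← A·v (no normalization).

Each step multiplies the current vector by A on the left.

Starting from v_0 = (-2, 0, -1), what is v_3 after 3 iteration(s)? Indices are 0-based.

v_3 = (13, -9, 8)

v_0 = (-2, 0, -1).
v_1 = A·v_0 = (3, -2, 1).
v_2 = A·v_1 = (-7, -1, 0).
v_3 = A·v_2 = (13, -9, 8).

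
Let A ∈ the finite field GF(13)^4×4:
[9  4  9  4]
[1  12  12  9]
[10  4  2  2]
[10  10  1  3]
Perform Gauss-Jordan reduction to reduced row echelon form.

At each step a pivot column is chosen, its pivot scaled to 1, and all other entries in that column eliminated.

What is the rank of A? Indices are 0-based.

rank = 4

[1] R0 /= 9  ⇒  (1, 12, 1, 12)
     R1 -= 1·R0  ⇒  (0, 0, 11, 10)
     R2 -= 10·R0  ⇒  (0, 1, 5, 12)
     R3 -= 10·R0  ⇒  (0, 7, 4, 0)
[2] R1 <-> R2
[2] R1 /= 1  ⇒  (0, 1, 5, 12)
     R0 -= 12·R1  ⇒  (1, 0, 6, 11)
     R3 -= 7·R1  ⇒  (0, 0, 8, 7)
[3] R2 /= 11  ⇒  (0, 0, 1, 8)
     R0 -= 6·R2  ⇒  (1, 0, 0, 2)
     R1 -= 5·R2  ⇒  (0, 1, 0, 11)
     R3 -= 8·R2  ⇒  (0, 0, 0, 8)
[4] R3 /= 8  ⇒  (0, 0, 0, 1)
     R0 -= 2·R3  ⇒  (1, 0, 0, 0)
     R1 -= 11·R3  ⇒  (0, 1, 0, 0)
     R2 -= 8·R3  ⇒  (0, 0, 1, 0)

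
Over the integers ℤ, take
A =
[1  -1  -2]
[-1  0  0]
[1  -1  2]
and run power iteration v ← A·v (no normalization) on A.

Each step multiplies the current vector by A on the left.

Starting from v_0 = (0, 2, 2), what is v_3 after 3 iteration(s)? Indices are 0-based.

v_0 = (0, 2, 2).
v_1 = A·v_0 = (-6, 0, 2).
v_2 = A·v_1 = (-10, 6, -2).
v_3 = A·v_2 = (-12, 10, -20).

v_3 = (-12, 10, -20)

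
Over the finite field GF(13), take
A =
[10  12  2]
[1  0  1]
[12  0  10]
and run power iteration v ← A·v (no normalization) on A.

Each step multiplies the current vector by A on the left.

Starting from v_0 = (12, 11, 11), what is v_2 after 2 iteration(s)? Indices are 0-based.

v_2 = (1, 8, 4)

v_0 = (12, 11, 11).
v_1 = A·v_0 = (1, 10, 7).
v_2 = A·v_1 = (1, 8, 4).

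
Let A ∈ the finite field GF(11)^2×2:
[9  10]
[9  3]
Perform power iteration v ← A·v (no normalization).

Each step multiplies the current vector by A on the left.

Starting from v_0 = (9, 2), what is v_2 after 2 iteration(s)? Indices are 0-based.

v_0 = (9, 2).
v_1 = A·v_0 = (2, 10).
v_2 = A·v_1 = (8, 4).

v_2 = (8, 4)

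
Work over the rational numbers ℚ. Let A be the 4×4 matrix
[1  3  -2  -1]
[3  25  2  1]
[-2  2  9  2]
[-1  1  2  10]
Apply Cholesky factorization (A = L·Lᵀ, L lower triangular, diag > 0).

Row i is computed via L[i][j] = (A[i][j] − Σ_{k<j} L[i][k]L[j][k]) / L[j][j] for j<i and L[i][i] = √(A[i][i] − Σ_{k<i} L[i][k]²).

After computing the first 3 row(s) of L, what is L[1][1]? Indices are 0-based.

Step 1: L[0][0] = √(1) = 1.
  L[1][0] = (3) / L[0][0] = 3.
Step 2: L[1][1] = √(16) = 4.
  L[2][0] = (-2) / L[0][0] = -2.
  L[2][1] = (8) / L[1][1] = 2.
Step 3: L[2][2] = √(1) = 1.

L[1][1] = 4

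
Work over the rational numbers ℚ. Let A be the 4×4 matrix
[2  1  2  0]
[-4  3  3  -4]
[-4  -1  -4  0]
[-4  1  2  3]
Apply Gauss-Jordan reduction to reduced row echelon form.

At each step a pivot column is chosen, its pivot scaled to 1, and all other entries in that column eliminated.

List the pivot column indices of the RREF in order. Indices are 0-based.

step 1: normalize row 0 (÷2) = (1, 1/2, 1, 0)
  row 1: subtract -4×row0 = (0, 5, 7, -4)
  row 2: subtract -4×row0 = (0, 1, 0, 0)
  row 3: subtract -4×row0 = (0, 3, 6, 3)
step 2: normalize row 1 (÷5) = (0, 1, 7/5, -4/5)
  row 0: subtract 1/2×row1 = (1, 0, 3/10, 2/5)
  row 2: subtract 1×row1 = (0, 0, -7/5, 4/5)
  row 3: subtract 3×row1 = (0, 0, 9/5, 27/5)
step 3: normalize row 2 (÷-7/5) = (0, 0, 1, -4/7)
  row 0: subtract 3/10×row2 = (1, 0, 0, 4/7)
  row 1: subtract 7/5×row2 = (0, 1, 0, 0)
  row 3: subtract 9/5×row2 = (0, 0, 0, 45/7)
step 4: normalize row 3 (÷45/7) = (0, 0, 0, 1)
  row 0: subtract 4/7×row3 = (1, 0, 0, 0)
  row 2: subtract -4/7×row3 = (0, 0, 1, 0)

pivot columns: 0, 1, 2, 3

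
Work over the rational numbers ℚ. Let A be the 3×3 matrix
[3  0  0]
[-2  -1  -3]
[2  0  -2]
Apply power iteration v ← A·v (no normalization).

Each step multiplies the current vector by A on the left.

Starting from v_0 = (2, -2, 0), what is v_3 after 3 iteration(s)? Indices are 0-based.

v_0 = (2, -2, 0).
v_1 = A·v_0 = (6, -2, 4).
v_2 = A·v_1 = (18, -22, 4).
v_3 = A·v_2 = (54, -26, 28).

v_3 = (54, -26, 28)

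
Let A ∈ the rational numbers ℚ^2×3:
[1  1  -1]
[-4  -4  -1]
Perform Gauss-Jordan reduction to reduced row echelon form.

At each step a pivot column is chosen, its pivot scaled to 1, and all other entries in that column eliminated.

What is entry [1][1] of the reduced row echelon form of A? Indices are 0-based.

step 1: normalize row 0 (÷1) = (1, 1, -1)
  row 1: subtract -4×row0 = (0, 0, -5)
skip col 1 (zero from row 1)
step 2: normalize row 1 (÷-5) = (0, 0, 1)
  row 0: subtract -1×row1 = (1, 1, 0)

M[1][1] = 0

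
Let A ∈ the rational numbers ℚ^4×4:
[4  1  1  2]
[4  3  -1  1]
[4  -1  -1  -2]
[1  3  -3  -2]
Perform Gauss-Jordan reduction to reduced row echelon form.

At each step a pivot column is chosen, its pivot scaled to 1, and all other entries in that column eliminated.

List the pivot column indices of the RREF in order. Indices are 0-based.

pivot(0,0)=4: scale R0 → (1, 1/4, 1/4, 1/2)
  clear (1,0): R1 −= (4)R0 → (0, 2, -2, -1)
  clear (2,0): R2 −= (4)R0 → (0, -2, -2, -4)
  clear (3,0): R3 −= (1)R0 → (0, 11/4, -13/4, -5/2)
pivot(1,1)=2: scale R1 → (0, 1, -1, -1/2)
  clear (0,1): R0 −= (1/4)R1 → (1, 0, 1/2, 5/8)
  clear (2,1): R2 −= (-2)R1 → (0, 0, -4, -5)
  clear (3,1): R3 −= (11/4)R1 → (0, 0, -1/2, -9/8)
pivot(2,2)=-4: scale R2 → (0, 0, 1, 5/4)
  clear (0,2): R0 −= (1/2)R2 → (1, 0, 0, 0)
  clear (1,2): R1 −= (-1)R2 → (0, 1, 0, 3/4)
  clear (3,2): R3 −= (-1/2)R2 → (0, 0, 0, -1/2)
pivot(3,3)=-1/2: scale R3 → (0, 0, 0, 1)
  clear (1,3): R1 −= (3/4)R3 → (0, 1, 0, 0)
  clear (2,3): R2 −= (5/4)R3 → (0, 0, 1, 0)

pivot columns: 0, 1, 2, 3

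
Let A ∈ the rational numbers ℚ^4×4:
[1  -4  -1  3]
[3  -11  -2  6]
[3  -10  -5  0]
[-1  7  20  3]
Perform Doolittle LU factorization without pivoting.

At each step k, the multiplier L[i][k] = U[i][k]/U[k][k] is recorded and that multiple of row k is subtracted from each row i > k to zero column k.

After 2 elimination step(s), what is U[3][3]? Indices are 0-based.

U[3][3] = 15

k=0: U[0][0]=1
  eliminate (1,0): mult=3, new row 1: (0, 1, 1, -3); set L[1][0]=3
  eliminate (2,0): mult=3, new row 2: (0, 2, -2, -9); set L[2][0]=3
  eliminate (3,0): mult=-1, new row 3: (0, 3, 19, 6); set L[3][0]=-1
k=1: U[1][1]=1
  eliminate (2,1): mult=2, new row 2: (0, 0, -4, -3); set L[2][1]=2
  eliminate (3,1): mult=3, new row 3: (0, 0, 16, 15); set L[3][1]=3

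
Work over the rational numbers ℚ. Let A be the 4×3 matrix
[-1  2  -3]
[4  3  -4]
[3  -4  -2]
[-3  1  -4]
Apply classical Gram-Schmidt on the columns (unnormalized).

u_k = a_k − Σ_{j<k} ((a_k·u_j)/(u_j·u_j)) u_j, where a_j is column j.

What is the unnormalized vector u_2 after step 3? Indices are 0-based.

u_2 = (-461/205, -281/205, -662/205, -883/205)

Step 1: u_0 = a_0 = (-1, 4, 3, -3).
Step 2: u_1 = a_1 − (-1/7)·u_0 = (13/7, 25/7, -25/7, 4/7).
Step 3: u_2 = a_2 − (-1/5)·u_0 − (-21/41)·u_1 = (-461/205, -281/205, -662/205, -883/205).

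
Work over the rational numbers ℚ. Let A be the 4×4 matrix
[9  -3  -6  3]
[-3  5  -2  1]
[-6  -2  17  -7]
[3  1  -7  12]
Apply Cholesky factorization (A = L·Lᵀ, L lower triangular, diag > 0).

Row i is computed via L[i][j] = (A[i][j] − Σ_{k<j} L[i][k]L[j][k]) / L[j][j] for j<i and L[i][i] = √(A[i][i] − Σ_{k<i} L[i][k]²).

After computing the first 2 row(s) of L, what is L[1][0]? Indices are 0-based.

L[1][0] = -1

Step 1: L[0][0] = √(9) = 3.
  L[1][0] = (-3) / L[0][0] = -1.
Step 2: L[1][1] = √(4) = 2.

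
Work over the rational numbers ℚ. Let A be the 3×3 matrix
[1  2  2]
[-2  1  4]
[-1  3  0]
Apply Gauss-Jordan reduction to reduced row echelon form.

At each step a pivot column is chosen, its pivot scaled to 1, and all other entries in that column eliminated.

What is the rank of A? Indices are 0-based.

rank = 3

pivot(0,0)=1: scale R0 → (1, 2, 2)
  clear (1,0): R1 −= (-2)R0 → (0, 5, 8)
  clear (2,0): R2 −= (-1)R0 → (0, 5, 2)
pivot(1,1)=5: scale R1 → (0, 1, 8/5)
  clear (0,1): R0 −= (2)R1 → (1, 0, -6/5)
  clear (2,1): R2 −= (5)R1 → (0, 0, -6)
pivot(2,2)=-6: scale R2 → (0, 0, 1)
  clear (0,2): R0 −= (-6/5)R2 → (1, 0, 0)
  clear (1,2): R1 −= (8/5)R2 → (0, 1, 0)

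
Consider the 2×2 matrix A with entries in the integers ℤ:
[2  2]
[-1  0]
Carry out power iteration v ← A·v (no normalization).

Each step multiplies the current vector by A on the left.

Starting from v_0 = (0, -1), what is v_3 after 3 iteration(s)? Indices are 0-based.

v_0 = (0, -1).
v_1 = A·v_0 = (-2, 0).
v_2 = A·v_1 = (-4, 2).
v_3 = A·v_2 = (-4, 4).

v_3 = (-4, 4)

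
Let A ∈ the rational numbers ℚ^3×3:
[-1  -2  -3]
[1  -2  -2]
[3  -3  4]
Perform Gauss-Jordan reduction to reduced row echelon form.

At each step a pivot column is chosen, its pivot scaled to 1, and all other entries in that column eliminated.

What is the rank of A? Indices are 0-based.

rank = 3

[1] R0 /= -1  ⇒  (1, 2, 3)
     R1 -= 1·R0  ⇒  (0, -4, -5)
     R2 -= 3·R0  ⇒  (0, -9, -5)
[2] R1 /= -4  ⇒  (0, 1, 5/4)
     R0 -= 2·R1  ⇒  (1, 0, 1/2)
     R2 -= -9·R1  ⇒  (0, 0, 25/4)
[3] R2 /= 25/4  ⇒  (0, 0, 1)
     R0 -= 1/2·R2  ⇒  (1, 0, 0)
     R1 -= 5/4·R2  ⇒  (0, 1, 0)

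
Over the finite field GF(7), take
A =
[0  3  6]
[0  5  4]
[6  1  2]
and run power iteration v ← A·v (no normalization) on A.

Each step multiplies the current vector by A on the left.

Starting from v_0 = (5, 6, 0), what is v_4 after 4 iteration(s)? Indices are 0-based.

v_0 = (5, 6, 0).
v_1 = A·v_0 = (4, 2, 1).
v_2 = A·v_1 = (5, 0, 0).
v_3 = A·v_2 = (0, 0, 2).
v_4 = A·v_3 = (5, 1, 4).

v_4 = (5, 1, 4)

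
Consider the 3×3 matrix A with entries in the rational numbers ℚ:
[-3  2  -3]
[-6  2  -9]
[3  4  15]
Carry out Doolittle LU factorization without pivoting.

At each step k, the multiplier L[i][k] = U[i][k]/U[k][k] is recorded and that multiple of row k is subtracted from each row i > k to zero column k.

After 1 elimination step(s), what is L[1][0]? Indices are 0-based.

L[1][0] = 2

k=0: U[0][0]=-3
  eliminate (1,0): mult=2, new row 1: (0, -2, -3); set L[1][0]=2
  eliminate (2,0): mult=-1, new row 2: (0, 6, 12); set L[2][0]=-1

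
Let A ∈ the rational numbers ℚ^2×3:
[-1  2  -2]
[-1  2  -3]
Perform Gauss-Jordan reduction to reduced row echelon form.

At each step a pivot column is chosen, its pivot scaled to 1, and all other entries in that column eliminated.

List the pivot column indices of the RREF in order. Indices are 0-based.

pivot(0,0)=-1: scale R0 → (1, -2, 2)
  clear (1,0): R1 −= (-1)R0 → (0, 0, -1)
col 1: no nonzero at/below row 1; advance.
pivot(1,2)=-1: scale R1 → (0, 0, 1)
  clear (0,2): R0 −= (2)R1 → (1, -2, 0)

pivot columns: 0, 2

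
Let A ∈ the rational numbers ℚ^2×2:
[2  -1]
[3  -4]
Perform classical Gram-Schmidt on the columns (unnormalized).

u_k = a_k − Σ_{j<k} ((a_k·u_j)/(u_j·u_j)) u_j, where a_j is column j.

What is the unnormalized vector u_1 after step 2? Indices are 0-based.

Step 1: u_0 = a_0 = (2, 3).
Step 2: u_1 = a_1 − (-14/13)·u_0 = (15/13, -10/13).

u_1 = (15/13, -10/13)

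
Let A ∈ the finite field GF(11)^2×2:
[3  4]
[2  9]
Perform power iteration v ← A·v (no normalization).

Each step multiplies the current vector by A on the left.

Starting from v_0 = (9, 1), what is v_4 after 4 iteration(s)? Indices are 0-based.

v_0 = (9, 1).
v_1 = A·v_0 = (9, 5).
v_2 = A·v_1 = (3, 8).
v_3 = A·v_2 = (8, 1).
v_4 = A·v_3 = (6, 3).

v_4 = (6, 3)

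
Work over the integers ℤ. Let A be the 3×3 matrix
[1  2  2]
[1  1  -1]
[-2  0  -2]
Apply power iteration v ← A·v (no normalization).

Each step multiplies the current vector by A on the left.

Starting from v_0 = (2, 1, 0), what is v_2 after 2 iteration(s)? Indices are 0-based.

v_2 = (2, 11, 0)

v_0 = (2, 1, 0).
v_1 = A·v_0 = (4, 3, -4).
v_2 = A·v_1 = (2, 11, 0).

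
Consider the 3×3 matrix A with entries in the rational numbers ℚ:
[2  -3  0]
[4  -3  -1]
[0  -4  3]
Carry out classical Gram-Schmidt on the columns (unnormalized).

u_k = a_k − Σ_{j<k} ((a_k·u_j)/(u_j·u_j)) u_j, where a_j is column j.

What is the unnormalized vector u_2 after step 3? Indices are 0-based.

Step 1: u_0 = a_0 = (2, 4, 0).
Step 2: u_1 = a_1 − (-9/10)·u_0 = (-6/5, 3/5, -4).
Step 3: u_2 = a_2 − (-1/5)·u_0 − (-63/89)·u_1 = (-40/89, 20/89, 15/89).

u_2 = (-40/89, 20/89, 15/89)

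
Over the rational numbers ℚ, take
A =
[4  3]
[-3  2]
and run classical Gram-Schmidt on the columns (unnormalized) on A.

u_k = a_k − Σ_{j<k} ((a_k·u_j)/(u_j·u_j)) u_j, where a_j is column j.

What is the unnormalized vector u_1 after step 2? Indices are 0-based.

Step 1: u_0 = a_0 = (4, -3).
Step 2: u_1 = a_1 − (6/25)·u_0 = (51/25, 68/25).

u_1 = (51/25, 68/25)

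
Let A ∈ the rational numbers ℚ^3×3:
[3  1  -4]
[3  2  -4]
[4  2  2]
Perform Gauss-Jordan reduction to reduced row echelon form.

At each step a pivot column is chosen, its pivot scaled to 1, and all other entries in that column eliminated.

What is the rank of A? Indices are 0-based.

rank = 3

[1] R0 /= 3  ⇒  (1, 1/3, -4/3)
     R1 -= 3·R0  ⇒  (0, 1, 0)
     R2 -= 4·R0  ⇒  (0, 2/3, 22/3)
[2] R1 /= 1  ⇒  (0, 1, 0)
     R0 -= 1/3·R1  ⇒  (1, 0, -4/3)
     R2 -= 2/3·R1  ⇒  (0, 0, 22/3)
[3] R2 /= 22/3  ⇒  (0, 0, 1)
     R0 -= -4/3·R2  ⇒  (1, 0, 0)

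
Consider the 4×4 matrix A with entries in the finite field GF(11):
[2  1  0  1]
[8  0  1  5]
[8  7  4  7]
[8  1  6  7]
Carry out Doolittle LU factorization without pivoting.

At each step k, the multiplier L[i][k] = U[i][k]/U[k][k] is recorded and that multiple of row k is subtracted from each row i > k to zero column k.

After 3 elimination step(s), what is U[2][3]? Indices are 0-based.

k=0: U[0][0]=2
  eliminate (1,0): mult=4, new row 1: (0, 7, 1, 1); set L[1][0]=4
  eliminate (2,0): mult=4, new row 2: (0, 3, 4, 3); set L[2][0]=4
  eliminate (3,0): mult=4, new row 3: (0, 8, 6, 3); set L[3][0]=4
k=1: U[1][1]=7
  eliminate (2,1): mult=2, new row 2: (0, 0, 2, 1); set L[2][1]=2
  eliminate (3,1): mult=9, new row 3: (0, 0, 8, 5); set L[3][1]=9
k=2: U[2][2]=2
  eliminate (3,2): mult=4, new row 3: (0, 0, 0, 1); set L[3][2]=4

U[2][3] = 1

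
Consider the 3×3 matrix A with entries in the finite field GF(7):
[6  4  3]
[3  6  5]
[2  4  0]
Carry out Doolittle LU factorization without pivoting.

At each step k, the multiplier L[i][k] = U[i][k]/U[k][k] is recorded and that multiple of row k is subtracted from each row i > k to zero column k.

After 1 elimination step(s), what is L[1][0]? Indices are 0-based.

k=0: U[0][0]=6
  eliminate (1,0): mult=4, new row 1: (0, 4, 0); set L[1][0]=4
  eliminate (2,0): mult=5, new row 2: (0, 5, 6); set L[2][0]=5

L[1][0] = 4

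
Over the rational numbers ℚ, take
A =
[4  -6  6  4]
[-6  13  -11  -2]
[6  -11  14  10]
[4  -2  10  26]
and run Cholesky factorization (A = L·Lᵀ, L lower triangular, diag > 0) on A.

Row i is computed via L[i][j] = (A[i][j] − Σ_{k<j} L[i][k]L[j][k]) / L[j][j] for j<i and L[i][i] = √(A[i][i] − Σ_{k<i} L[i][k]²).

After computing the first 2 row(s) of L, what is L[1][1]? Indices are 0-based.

L[1][1] = 2

Step 1: L[0][0] = √(4) = 2.
  L[1][0] = (-6) / L[0][0] = -3.
Step 2: L[1][1] = √(4) = 2.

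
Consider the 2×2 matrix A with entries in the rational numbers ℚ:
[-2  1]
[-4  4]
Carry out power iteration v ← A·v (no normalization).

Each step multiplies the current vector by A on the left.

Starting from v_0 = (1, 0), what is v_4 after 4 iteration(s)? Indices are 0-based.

v_4 = (-16, -96)

v_0 = (1, 0).
v_1 = A·v_0 = (-2, -4).
v_2 = A·v_1 = (0, -8).
v_3 = A·v_2 = (-8, -32).
v_4 = A·v_3 = (-16, -96).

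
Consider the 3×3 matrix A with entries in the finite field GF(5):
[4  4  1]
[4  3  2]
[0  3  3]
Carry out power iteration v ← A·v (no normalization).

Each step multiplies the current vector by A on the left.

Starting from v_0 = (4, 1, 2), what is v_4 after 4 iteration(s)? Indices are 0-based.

v_4 = (3, 3, 3)

v_0 = (4, 1, 2).
v_1 = A·v_0 = (2, 3, 4).
v_2 = A·v_1 = (4, 0, 1).
v_3 = A·v_2 = (2, 3, 3).
v_4 = A·v_3 = (3, 3, 3).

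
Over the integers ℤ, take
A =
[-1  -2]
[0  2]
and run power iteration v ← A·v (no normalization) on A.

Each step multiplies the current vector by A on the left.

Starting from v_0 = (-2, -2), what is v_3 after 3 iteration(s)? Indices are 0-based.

v_3 = (14, -16)

v_0 = (-2, -2).
v_1 = A·v_0 = (6, -4).
v_2 = A·v_1 = (2, -8).
v_3 = A·v_2 = (14, -16).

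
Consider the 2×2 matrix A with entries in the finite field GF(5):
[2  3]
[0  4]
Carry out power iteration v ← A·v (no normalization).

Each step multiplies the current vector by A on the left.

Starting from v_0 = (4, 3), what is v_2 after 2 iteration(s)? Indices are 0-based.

v_0 = (4, 3).
v_1 = A·v_0 = (2, 2).
v_2 = A·v_1 = (0, 3).

v_2 = (0, 3)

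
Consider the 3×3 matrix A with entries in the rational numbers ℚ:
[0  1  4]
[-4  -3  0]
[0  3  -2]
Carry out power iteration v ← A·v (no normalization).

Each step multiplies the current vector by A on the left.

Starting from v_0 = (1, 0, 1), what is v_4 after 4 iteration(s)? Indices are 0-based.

v_4 = (76, -36, 172)

v_0 = (1, 0, 1).
v_1 = A·v_0 = (4, -4, -2).
v_2 = A·v_1 = (-12, -4, -8).
v_3 = A·v_2 = (-36, 60, 4).
v_4 = A·v_3 = (76, -36, 172).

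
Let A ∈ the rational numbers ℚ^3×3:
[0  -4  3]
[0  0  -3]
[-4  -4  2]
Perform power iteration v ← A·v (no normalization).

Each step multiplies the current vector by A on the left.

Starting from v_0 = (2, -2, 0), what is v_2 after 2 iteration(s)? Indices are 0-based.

v_2 = (0, 0, -32)

v_0 = (2, -2, 0).
v_1 = A·v_0 = (8, 0, 0).
v_2 = A·v_1 = (0, 0, -32).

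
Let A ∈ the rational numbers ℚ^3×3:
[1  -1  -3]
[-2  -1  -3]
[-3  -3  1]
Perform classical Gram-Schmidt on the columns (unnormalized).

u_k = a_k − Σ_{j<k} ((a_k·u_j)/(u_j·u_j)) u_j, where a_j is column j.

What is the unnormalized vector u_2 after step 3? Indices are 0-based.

Step 1: u_0 = a_0 = (1, -2, -3).
Step 2: u_1 = a_1 − (5/7)·u_0 = (-12/7, 3/7, -6/7).
Step 3: u_2 = a_2 − (0)·u_0 − (7/9)·u_1 = (-5/3, -10/3, 5/3).

u_2 = (-5/3, -10/3, 5/3)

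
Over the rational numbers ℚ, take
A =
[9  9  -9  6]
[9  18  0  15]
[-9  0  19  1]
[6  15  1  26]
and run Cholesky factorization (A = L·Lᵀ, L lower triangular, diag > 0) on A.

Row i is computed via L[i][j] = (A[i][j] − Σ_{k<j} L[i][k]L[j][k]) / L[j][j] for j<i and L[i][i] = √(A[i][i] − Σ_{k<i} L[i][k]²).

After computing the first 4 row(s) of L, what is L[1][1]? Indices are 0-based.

Step 1: L[0][0] = √(9) = 3.
  L[1][0] = (9) / L[0][0] = 3.
Step 2: L[1][1] = √(9) = 3.
  L[2][0] = (-9) / L[0][0] = -3.
  L[2][1] = (9) / L[1][1] = 3.
Step 3: L[2][2] = √(1) = 1.
  L[3][0] = (6) / L[0][0] = 2.
  L[3][1] = (9) / L[1][1] = 3.
  L[3][2] = (-2) / L[2][2] = -2.
Step 4: L[3][3] = √(9) = 3.

L[1][1] = 3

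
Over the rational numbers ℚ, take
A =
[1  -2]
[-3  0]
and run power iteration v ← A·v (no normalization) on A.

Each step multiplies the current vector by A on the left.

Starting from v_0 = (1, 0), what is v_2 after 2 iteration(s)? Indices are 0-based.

v_0 = (1, 0).
v_1 = A·v_0 = (1, -3).
v_2 = A·v_1 = (7, -3).

v_2 = (7, -3)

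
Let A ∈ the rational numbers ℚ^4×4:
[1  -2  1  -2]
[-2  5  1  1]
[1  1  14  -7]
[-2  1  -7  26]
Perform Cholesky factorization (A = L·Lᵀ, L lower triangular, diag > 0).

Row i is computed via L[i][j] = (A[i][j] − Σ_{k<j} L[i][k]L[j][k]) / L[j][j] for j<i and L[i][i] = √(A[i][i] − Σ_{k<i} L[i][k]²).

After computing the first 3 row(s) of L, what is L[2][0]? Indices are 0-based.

Step 1: L[0][0] = √(1) = 1.
  L[1][0] = (-2) / L[0][0] = -2.
Step 2: L[1][1] = √(1) = 1.
  L[2][0] = (1) / L[0][0] = 1.
  L[2][1] = (3) / L[1][1] = 3.
Step 3: L[2][2] = √(4) = 2.

L[2][0] = 1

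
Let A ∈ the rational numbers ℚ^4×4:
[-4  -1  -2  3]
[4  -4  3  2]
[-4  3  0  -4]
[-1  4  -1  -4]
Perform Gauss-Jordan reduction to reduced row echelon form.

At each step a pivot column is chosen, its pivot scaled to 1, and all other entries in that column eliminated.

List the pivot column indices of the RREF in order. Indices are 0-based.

pivot columns: 0, 1, 2, 3

step 1: normalize row 0 (÷-4) = (1, 1/4, 1/2, -3/4)
  row 1: subtract 4×row0 = (0, -5, 1, 5)
  row 2: subtract -4×row0 = (0, 4, 2, -7)
  row 3: subtract -1×row0 = (0, 17/4, -1/2, -19/4)
step 2: normalize row 1 (÷-5) = (0, 1, -1/5, -1)
  row 0: subtract 1/4×row1 = (1, 0, 11/20, -1/2)
  row 2: subtract 4×row1 = (0, 0, 14/5, -3)
  row 3: subtract 17/4×row1 = (0, 0, 7/20, -1/2)
step 3: normalize row 2 (÷14/5) = (0, 0, 1, -15/14)
  row 0: subtract 11/20×row2 = (1, 0, 0, 5/56)
  row 1: subtract -1/5×row2 = (0, 1, 0, -17/14)
  row 3: subtract 7/20×row2 = (0, 0, 0, -1/8)
step 4: normalize row 3 (÷-1/8) = (0, 0, 0, 1)
  row 0: subtract 5/56×row3 = (1, 0, 0, 0)
  row 1: subtract -17/14×row3 = (0, 1, 0, 0)
  row 2: subtract -15/14×row3 = (0, 0, 1, 0)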